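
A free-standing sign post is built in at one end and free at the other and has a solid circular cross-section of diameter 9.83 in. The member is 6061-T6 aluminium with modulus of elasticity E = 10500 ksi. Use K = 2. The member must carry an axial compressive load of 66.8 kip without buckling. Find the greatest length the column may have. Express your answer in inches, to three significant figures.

L_max ≈ 422 in

I = πd⁴/64 = π×9.83⁴/64 = 458.3 in⁴
At the buckling limit P_cr = P = 6.680×10^4 lb
From P_cr = π²EI/(K·L)²:  L = (1/K)·√(π²EI/P_cr) = (1/2)·√(π²×1.05×10^7×458.3/6.680×10^4)
L = 422 in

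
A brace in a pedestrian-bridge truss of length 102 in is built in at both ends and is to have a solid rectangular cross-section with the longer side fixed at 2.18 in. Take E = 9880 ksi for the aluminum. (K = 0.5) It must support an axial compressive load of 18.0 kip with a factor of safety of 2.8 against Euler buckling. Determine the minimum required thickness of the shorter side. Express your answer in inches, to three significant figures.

Required P_cr = n·P = 2.8 × 18.0 = 50.40 kip
L_e = K·L = 0.5 × 102 = 51.00 in
Required I = P_cr·L_e²/(π²E) = 5.040×10^4 × 51.00² / (π² × 9.88×10^6) = 1.344 in⁴
Rectangle, weak axis: I_min = h·b³/12 with h = 2.18 in fixed  ⇒  b = (12I/h)^(1/3) = 1.95 in

b ≈ 1.95 in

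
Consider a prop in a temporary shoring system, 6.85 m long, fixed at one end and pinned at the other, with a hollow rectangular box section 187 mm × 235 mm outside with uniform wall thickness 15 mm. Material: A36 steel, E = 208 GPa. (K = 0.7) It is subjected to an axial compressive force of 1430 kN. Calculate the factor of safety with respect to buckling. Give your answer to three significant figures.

n ≈ 3.87

Inner dimensions: h_i = 235 − 2×15 = 205.0 mm, b_i = 187 − 2×15 = 157.0 mm
Weak-axis I_min = (h_o·b_o³ − h_i·b_i³)/12 with b_o = 187, b_i = 157.0 mm (shorter outer/inner sides).
I_min = (235×187³ − 205.0×157.0³)/12 = 6.195×10^7 mm⁴
I = 6.195×10^7 mm⁴ = 6.195×10^-5 m⁴
Effective length L_e = K·L = 0.7 × 6.85 = 4.795 m
P_cr = π²EI / L_e² = π² × 208×10⁹ × 6.195×10^-5 / 4.795² = 5.531×10^6 N
Factor of safety n = P_cr / P = 5531.2 / 1430 = 3.87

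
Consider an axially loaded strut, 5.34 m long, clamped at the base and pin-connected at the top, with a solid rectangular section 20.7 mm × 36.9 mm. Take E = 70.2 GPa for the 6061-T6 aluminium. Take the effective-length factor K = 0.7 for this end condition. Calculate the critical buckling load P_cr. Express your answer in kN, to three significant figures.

P_cr ≈ 1.35 kN

Buckling occurs about the weak axis: I_min = h·b³/12 with b = 20.7 mm (the shorter side).
I_min = 36.9×20.7³/12 = 2.727×10^4 mm⁴
I = 2.727×10^4 mm⁴ = 2.727×10^-8 m⁴
Effective length L_e = K·L = 0.7 × 5.34 = 3.738 m
P_cr = π²EI / L_e² = π² × 70.2×10⁹ × 2.727×10^-8 / 3.738² = 1.352×10^3 N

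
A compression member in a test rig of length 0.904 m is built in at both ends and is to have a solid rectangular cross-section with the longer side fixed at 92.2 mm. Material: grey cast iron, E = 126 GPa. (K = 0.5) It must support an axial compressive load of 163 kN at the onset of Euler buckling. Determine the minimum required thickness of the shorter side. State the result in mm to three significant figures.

b ≈ 15.2 mm

L_e = K·L = 0.5 × 0.904 = 0.4520 m
Required I = P_cr·L_e²/(π²E) = 1.630×10^5 × 0.4520² / (π² × 1.26×10^11) = 2.678×10^-8 m⁴
I_req = 2.678×10^4 mm⁴
Rectangle, weak axis: I_min = h·b³/12 with h = 92.2 mm fixed  ⇒  b = (12I/h)^(1/3) = 15.2 mm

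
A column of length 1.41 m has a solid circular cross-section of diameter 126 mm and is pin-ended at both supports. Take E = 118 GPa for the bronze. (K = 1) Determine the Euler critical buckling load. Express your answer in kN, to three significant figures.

P_cr ≈ 7250 kN

I = πd⁴/64 = π×126⁴/64 = 1.237×10^7 mm⁴
I = 1.237×10^7 mm⁴ = 1.237×10^-5 m⁴
Effective length L_e = K·L = 1 × 1.41 = 1.410 m
P_cr = π²EI / L_e² = π² × 118×10⁹ × 1.237×10^-5 / 1.410² = 7.248×10^6 N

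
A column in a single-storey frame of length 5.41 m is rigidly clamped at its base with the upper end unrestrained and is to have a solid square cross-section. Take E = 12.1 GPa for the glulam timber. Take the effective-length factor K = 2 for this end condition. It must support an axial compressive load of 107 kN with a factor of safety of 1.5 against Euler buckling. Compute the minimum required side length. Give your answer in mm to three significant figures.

a ≈ 208 mm

Required P_cr = n·P = 1.5 × 107 = 160.5 kN
L_e = K·L = 2 × 5.41 = 10.82 m
Required I = P_cr·L_e²/(π²E) = 1.605×10^5 × 10.82² / (π² × 1.21×10^10) = 1.573×10^-4 m⁴
I_req = 1.573×10^8 mm⁴
Solid square: I = a⁴/12  ⇒  a = (12I)^(1/4) = (12×1.573×10^8)^(1/4) = 208 mm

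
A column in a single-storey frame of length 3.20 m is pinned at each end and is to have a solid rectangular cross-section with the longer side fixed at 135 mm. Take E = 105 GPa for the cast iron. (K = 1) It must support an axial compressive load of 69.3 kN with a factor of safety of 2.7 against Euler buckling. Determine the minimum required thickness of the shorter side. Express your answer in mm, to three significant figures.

b ≈ 54.8 mm

Required P_cr = n·P = 2.7 × 69.3 = 187.1 kN
L_e = K·L = 1 × 3.20 = 3.200 m
Required I = P_cr·L_e²/(π²E) = 1.871×10^5 × 3.200² / (π² × 1.05×10^11) = 1.849×10^-6 m⁴
I_req = 1.849×10^6 mm⁴
Rectangle, weak axis: I_min = h·b³/12 with h = 135 mm fixed  ⇒  b = (12I/h)^(1/3) = 54.8 mm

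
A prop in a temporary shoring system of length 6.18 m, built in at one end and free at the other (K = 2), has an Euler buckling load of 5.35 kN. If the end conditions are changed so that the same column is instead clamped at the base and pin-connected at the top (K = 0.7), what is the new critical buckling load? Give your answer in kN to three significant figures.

P_cr ≈ 43.7 kN

P_cr ∝ 1/K², so P_cr,new = P_cr,old × (K_old/K_new)² = 5.35 × (2/0.7)²
= 5.35 × 8.163 = 43.7 kN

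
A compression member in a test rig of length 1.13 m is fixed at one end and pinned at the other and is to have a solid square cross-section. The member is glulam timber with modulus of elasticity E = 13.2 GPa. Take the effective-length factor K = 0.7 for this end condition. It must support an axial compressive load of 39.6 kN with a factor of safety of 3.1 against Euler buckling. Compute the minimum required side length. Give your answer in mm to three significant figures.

Required P_cr = n·P = 3.1 × 39.6 = 122.8 kN
L_e = K·L = 0.7 × 1.13 = 0.7910 m
Required I = P_cr·L_e²/(π²E) = 1.228×10^5 × 0.7910² / (π² × 1.32×10^10) = 5.896×10^-7 m⁴
I_req = 5.896×10^5 mm⁴
Solid square: I = a⁴/12  ⇒  a = (12I)^(1/4) = (12×5.896×10^5)^(1/4) = 51.6 mm

a ≈ 51.6 mm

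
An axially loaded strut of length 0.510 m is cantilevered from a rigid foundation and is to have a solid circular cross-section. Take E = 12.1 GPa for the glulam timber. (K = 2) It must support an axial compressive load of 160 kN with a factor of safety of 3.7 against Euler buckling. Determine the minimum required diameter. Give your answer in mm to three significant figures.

Required P_cr = n·P = 3.7 × 160 = 592.0 kN
L_e = K·L = 2 × 0.510 = 1.020 m
Required I = P_cr·L_e²/(π²E) = 5.920×10^5 × 1.020² / (π² × 1.21×10^10) = 5.157×10^-6 m⁴
I_req = 5.157×10^6 mm⁴
Solid circle: I = πd⁴/64  ⇒  d = (64I/π)^(1/4) = (64×5.157×10^6/π)^(1/4) = 101 mm

d ≈ 101 mm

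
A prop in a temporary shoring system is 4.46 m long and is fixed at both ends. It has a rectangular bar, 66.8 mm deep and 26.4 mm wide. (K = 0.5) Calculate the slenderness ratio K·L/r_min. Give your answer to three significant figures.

Buckling occurs about the weak axis: I_min = h·b³/12 with b = 26.4 mm (the shorter side).
I_min = 66.8×26.4³/12 = 1.024×10^5 mm⁴
A = 1.764×10^3 mm²;  r_min = √(I/A) = √(1.024×10^5/1.764×10^3) = 7.621 mm
L_e = K·L = 0.5 × 4.46 m = 2.230 m = 2230.0 mm
λ = L_e / r_min = 2230.0 / 7.621 = 293

λ ≈ 293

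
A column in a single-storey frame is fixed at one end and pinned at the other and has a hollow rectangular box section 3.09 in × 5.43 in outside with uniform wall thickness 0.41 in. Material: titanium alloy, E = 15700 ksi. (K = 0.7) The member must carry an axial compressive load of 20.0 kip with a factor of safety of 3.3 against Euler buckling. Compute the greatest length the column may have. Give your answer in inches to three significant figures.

L_max ≈ 206 in

Inner dimensions: h_i = 5.43 − 2×0.41 = 4.610 in, b_i = 3.09 − 2×0.41 = 2.270 in
Weak-axis I_min = (h_o·b_o³ − h_i·b_i³)/12 with b_o = 3.09, b_i = 2.270 in (shorter outer/inner sides).
I_min = (5.43×3.09³ − 4.610×2.270³)/12 = 8.857 in⁴
Required critical load P_cr = n·P = 3.3 × 20.0 = 66.00 kip = 6.600×10^4 lb
From P_cr = π²EI/(K·L)²:  L = (1/K)·√(π²EI/P_cr) = (1/0.7)·√(π²×1.57×10^7×8.857/6.600×10^4)
L = 206 in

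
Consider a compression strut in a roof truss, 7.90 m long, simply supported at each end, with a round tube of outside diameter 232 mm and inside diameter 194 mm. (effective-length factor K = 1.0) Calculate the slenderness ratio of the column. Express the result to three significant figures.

d_o = 232 mm, d_i = 194 mm
I = π(d_o⁴ − d_i⁴)/64 = π(232⁴ − 194.0⁴)/64 = 7.268×10^7 mm⁴
A = 1.271×10^4 mm²;  r_min = √(I/A) = √(7.268×10^7/1.271×10^4) = 75.61 mm
L_e = K·L = 1 × 7.90 m = 7.900 m = 7900.0 mm
λ = L_e / r_min = 7900.0 / 75.61 = 104

λ ≈ 104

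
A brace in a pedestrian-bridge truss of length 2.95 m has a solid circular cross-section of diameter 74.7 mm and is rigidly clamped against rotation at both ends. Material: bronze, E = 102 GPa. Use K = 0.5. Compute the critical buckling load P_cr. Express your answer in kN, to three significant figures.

P_cr ≈ 707 kN

I = πd⁴/64 = π×74.7⁴/64 = 1.528×10^6 mm⁴
I = 1.528×10^6 mm⁴ = 1.528×10^-6 m⁴
Effective length L_e = K·L = 0.5 × 2.95 = 1.475 m
P_cr = π²EI / L_e² = π² × 102×10⁹ × 1.528×10^-6 / 1.475² = 7.072×10^5 N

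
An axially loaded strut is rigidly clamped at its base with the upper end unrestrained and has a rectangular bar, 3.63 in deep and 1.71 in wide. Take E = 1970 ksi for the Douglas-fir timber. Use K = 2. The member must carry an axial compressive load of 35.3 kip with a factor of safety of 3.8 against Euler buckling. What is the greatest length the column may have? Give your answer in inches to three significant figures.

Buckling occurs about the weak axis: I_min = h·b³/12 with b = 1.71 in (the shorter side).
I_min = 3.63×1.71³/12 = 1.513 in⁴
Required critical load P_cr = n·P = 3.8 × 35.3 = 134.1 kip = 1.341×10^5 lb
From P_cr = π²EI/(K·L)²:  L = (1/K)·√(π²EI/P_cr) = (1/2)·√(π²×1.97×10^6×1.513/1.341×10^5)
L = 7.40 in

L_max ≈ 7.40 in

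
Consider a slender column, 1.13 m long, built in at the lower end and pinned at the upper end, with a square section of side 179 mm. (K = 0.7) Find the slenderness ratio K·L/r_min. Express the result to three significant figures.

λ ≈ 15.3

For a square r = a/√12 = 179/√12 = 51.67 mm
L_e = K·L = 0.7 × 1.13 m = 0.7910 m = 791.00 mm
λ = L_e / r_min = 791.00 / 51.67 = 15.3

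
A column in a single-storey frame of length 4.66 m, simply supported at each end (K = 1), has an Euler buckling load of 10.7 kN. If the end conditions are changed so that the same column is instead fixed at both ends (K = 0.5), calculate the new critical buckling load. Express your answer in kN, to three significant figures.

P_cr ∝ 1/K², so P_cr,new = P_cr,old × (K_old/K_new)² = 10.7 × (1/0.5)²
= 10.7 × 4.000 = 42.8 kN

P_cr ≈ 42.8 kN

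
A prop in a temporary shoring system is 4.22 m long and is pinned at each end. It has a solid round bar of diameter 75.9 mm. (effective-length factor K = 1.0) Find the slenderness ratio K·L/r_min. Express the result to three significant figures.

λ ≈ 222

I = πd⁴/64 = π×75.9⁴/64 = 1.629×10^6 mm⁴
A = 4.525×10^3 mm²;  r_min = √(I/A) = √(1.629×10^6/4.525×10^3) = 18.98 mm
L_e = K·L = 1 × 4.22 m = 4.220 m = 4220.0 mm
λ = L_e / r_min = 4220.0 / 18.98 = 222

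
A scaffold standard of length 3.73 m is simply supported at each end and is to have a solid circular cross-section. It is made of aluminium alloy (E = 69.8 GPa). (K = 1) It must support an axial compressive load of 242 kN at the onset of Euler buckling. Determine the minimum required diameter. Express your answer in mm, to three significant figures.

d ≈ 99.9 mm

L_e = K·L = 1 × 3.73 = 3.730 m
Required I = P_cr·L_e²/(π²E) = 2.420×10^5 × 3.730² / (π² × 6.98×10^10) = 4.887×10^-6 m⁴
I_req = 4.887×10^6 mm⁴
Solid circle: I = πd⁴/64  ⇒  d = (64I/π)^(1/4) = (64×4.887×10^6/π)^(1/4) = 99.9 mm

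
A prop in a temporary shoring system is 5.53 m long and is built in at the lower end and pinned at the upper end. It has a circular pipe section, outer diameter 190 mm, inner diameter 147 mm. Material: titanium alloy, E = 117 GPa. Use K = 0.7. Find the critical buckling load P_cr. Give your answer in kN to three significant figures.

d_o = 190 mm, d_i = 147 mm
I = π(d_o⁴ − d_i⁴)/64 = π(190⁴ − 147.0⁴)/64 = 4.105×10^7 mm⁴
I = 4.105×10^7 mm⁴ = 4.105×10^-5 m⁴
Effective length L_e = K·L = 0.7 × 5.53 = 3.871 m
P_cr = π²EI / L_e² = π² × 117×10⁹ × 4.105×10^-5 / 3.871² = 3.163×10^6 N

P_cr ≈ 3160 kN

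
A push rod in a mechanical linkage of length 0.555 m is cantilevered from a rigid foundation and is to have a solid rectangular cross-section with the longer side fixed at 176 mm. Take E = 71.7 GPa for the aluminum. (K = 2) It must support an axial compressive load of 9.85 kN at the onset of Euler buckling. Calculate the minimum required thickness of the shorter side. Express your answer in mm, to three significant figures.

L_e = K·L = 2 × 0.555 = 1.110 m
Required I = P_cr·L_e²/(π²E) = 9.850×10^3 × 1.110² / (π² × 7.17×10^10) = 1.715×10^-8 m⁴
I_req = 1.715×10^4 mm⁴
Rectangle, weak axis: I_min = h·b³/12 with h = 176 mm fixed  ⇒  b = (12I/h)^(1/3) = 10.5 mm

b ≈ 10.5 mm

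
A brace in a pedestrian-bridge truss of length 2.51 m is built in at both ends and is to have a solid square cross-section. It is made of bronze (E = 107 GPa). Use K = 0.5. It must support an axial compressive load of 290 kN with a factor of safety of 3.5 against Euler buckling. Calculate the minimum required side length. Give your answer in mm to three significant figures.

Required P_cr = n·P = 3.5 × 290 = 1015 kN
L_e = K·L = 0.5 × 2.51 = 1.255 m
Required I = P_cr·L_e²/(π²E) = 1.015×10^6 × 1.255² / (π² × 1.07×10^11) = 1.514×10^-6 m⁴
I_req = 1.514×10^6 mm⁴
Solid square: I = a⁴/12  ⇒  a = (12I)^(1/4) = (12×1.514×10^6)^(1/4) = 65.3 mm

a ≈ 65.3 mm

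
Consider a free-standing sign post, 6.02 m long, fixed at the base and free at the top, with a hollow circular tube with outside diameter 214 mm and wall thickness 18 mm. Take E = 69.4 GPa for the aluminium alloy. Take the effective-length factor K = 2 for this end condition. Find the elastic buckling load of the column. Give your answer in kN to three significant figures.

P_cr ≈ 254 kN

Inner diameter d_i = 214 − 2×18 = 178.0 mm
I = π(d_o⁴ − d_i⁴)/64 = π(214⁴ − 178.0⁴)/64 = 5.367×10^7 mm⁴
I = 5.367×10^7 mm⁴ = 5.367×10^-5 m⁴
Effective length L_e = K·L = 2 × 6.02 = 12.04 m
P_cr = π²EI / L_e² = π² × 69.4×10⁹ × 5.367×10^-5 / 12.04² = 2.536×10^5 N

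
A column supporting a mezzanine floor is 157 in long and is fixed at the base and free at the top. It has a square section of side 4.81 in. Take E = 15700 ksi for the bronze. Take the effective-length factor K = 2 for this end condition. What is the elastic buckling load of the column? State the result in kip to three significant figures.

P_cr ≈ 70.1 kip

I = a⁴/12 = 4.81⁴/12 = 44.61 in⁴
Effective length L_e = K·L = 2 × 157 = 314.0 in
P_cr = π²EI / L_e² = π² × 15700×10³ × 44.61 / 314.0² = 7.010×10^4 lb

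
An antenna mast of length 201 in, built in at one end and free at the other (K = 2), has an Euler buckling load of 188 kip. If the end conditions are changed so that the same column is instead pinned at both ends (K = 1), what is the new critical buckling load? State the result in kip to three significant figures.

P_cr ≈ 752 kip

P_cr ∝ 1/K², so P_cr,new = P_cr,old × (K_old/K_new)² = 188 × (2/1)²
= 188 × 4.000 = 752 kip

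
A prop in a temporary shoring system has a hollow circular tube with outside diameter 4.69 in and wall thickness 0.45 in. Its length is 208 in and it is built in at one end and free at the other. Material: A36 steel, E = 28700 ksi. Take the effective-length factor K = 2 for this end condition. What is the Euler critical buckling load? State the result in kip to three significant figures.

P_cr ≈ 22.3 kip

Inner diameter d_i = 4.69 − 2×0.45 = 3.790 in
I = π(d_o⁴ − d_i⁴)/64 = π(4.69⁴ − 3.790⁴)/64 = 13.62 in⁴
Effective length L_e = K·L = 2 × 208 = 416.0 in
P_cr = π²EI / L_e² = π² × 28700×10³ × 13.62 / 416.0² = 2.230×10^4 lb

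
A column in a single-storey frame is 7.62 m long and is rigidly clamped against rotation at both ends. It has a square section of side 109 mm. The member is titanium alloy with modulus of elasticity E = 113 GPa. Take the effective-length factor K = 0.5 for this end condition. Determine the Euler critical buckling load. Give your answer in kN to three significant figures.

I = a⁴/12 = 109⁴/12 = 1.176×10^7 mm⁴
I = 1.176×10^7 mm⁴ = 1.176×10^-5 m⁴
Effective length L_e = K·L = 0.5 × 7.62 = 3.810 m
P_cr = π²EI / L_e² = π² × 113×10⁹ × 1.176×10^-5 / 3.810² = 9.038×10^5 N

P_cr ≈ 904 kN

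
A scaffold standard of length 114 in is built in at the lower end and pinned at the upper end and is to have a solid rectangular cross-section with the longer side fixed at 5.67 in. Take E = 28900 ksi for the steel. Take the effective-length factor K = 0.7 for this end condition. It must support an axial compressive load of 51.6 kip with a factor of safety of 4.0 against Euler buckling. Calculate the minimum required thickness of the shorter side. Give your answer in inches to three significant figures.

Required P_cr = n·P = 4.0 × 51.6 = 206.4 kip
L_e = K·L = 0.7 × 114 = 79.80 in
Required I = P_cr·L_e²/(π²E) = 2.064×10^5 × 79.80² / (π² × 2.89×10^7) = 4.608 in⁴
Rectangle, weak axis: I_min = h·b³/12 with h = 5.67 in fixed  ⇒  b = (12I/h)^(1/3) = 2.14 in

b ≈ 2.14 in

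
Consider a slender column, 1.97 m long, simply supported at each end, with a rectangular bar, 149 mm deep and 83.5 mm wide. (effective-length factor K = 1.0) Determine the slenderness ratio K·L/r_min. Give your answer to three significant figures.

Buckling occurs about the weak axis: I_min = h·b³/12 with b = 83.5 mm (the shorter side).
I_min = 149×83.5³/12 = 7.229×10^6 mm⁴
A = 1.244×10^4 mm²;  r_min = √(I/A) = √(7.229×10^6/1.244×10^4) = 24.10 mm
L_e = K·L = 1 × 1.97 m = 1.970 m = 1970.0 mm
λ = L_e / r_min = 1970.0 / 24.10 = 81.7

λ ≈ 81.7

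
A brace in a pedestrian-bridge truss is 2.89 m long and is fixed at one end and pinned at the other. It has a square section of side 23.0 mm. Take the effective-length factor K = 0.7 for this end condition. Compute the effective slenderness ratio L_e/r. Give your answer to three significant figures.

For a square r = a/√12 = 23.0/√12 = 6.640 mm
L_e = K·L = 0.7 × 2.89 m = 2.023 m = 2023.0 mm
λ = L_e / r_min = 2023.0 / 6.640 = 305

λ ≈ 305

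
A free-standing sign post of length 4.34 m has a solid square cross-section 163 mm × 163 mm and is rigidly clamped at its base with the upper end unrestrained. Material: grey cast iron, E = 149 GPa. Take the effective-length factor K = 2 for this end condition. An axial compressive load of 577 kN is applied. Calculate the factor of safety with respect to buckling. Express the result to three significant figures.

n ≈ 1.99

I = a⁴/12 = 163⁴/12 = 5.883×10^7 mm⁴
I = 5.883×10^7 mm⁴ = 5.883×10^-5 m⁴
Effective length L_e = K·L = 2 × 4.34 = 8.680 m
P_cr = π²EI / L_e² = π² × 149×10⁹ × 5.883×10^-5 / 8.680² = 1.148×10^6 N
Factor of safety n = P_cr / P = 1148.2 / 577 = 1.99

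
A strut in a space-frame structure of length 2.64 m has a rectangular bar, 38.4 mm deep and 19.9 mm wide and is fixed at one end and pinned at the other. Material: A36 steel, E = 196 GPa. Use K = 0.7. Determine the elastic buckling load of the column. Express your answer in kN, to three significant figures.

P_cr ≈ 14.3 kN

Buckling occurs about the weak axis: I_min = h·b³/12 with b = 19.9 mm (the shorter side).
I_min = 38.4×19.9³/12 = 2.522×10^4 mm⁴
I = 2.522×10^4 mm⁴ = 2.522×10^-8 m⁴
Effective length L_e = K·L = 0.7 × 2.64 = 1.848 m
P_cr = π²EI / L_e² = π² × 196×10⁹ × 2.522×10^-8 / 1.848² = 1.428×10^4 N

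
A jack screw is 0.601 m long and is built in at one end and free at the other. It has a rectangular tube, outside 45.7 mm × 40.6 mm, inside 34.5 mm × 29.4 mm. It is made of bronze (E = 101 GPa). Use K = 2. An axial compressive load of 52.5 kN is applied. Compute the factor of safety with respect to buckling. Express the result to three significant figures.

n ≈ 2.39

Weak-axis I_min = (h_o·b_o³ − h_i·b_i³)/12 with b_o = 40.6, b_i = 29.40 mm (shorter outer/inner sides).
I_min = (45.7×40.6³ − 34.50×29.40³)/12 = 1.818×10^5 mm⁴
I = 1.818×10^5 mm⁴ = 1.818×10^-7 m⁴
Effective length L_e = K·L = 2 × 0.601 = 1.202 m
P_cr = π²EI / L_e² = π² × 101×10⁹ × 1.818×10^-7 / 1.202² = 1.254×10^5 N
Factor of safety n = P_cr / P = 125.44 / 52.5 = 2.39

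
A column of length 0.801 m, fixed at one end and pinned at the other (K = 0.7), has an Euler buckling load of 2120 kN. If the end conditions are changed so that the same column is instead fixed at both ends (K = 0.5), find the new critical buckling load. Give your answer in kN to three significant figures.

P_cr ∝ 1/K², so P_cr,new = P_cr,old × (K_old/K_new)² = 2120 × (0.7/0.5)²
= 2120 × 1.960 = 4160 kN

P_cr ≈ 4160 kN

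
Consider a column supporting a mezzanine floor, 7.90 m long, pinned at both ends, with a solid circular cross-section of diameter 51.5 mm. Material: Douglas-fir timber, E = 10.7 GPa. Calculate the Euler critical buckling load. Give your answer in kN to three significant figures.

P_cr ≈ 0.584 kN

I = πd⁴/64 = π×51.5⁴/64 = 3.453×10^5 mm⁴
I = 3.453×10^5 mm⁴ = 3.453×10^-7 m⁴
Effective length L_e = K·L = 1 × 7.90 = 7.900 m
P_cr = π²EI / L_e² = π² × 10.7×10⁹ × 3.453×10^-7 / 7.900² = 584.3 N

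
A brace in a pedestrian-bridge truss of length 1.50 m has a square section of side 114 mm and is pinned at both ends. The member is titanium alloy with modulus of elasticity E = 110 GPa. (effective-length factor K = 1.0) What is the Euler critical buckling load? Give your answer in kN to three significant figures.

I = a⁴/12 = 114⁴/12 = 1.407×10^7 mm⁴
I = 1.407×10^7 mm⁴ = 1.407×10^-5 m⁴
Effective length L_e = K·L = 1 × 1.50 = 1.500 m
P_cr = π²EI / L_e² = π² × 110×10⁹ × 1.407×10^-5 / 1.500² = 6.791×10^6 N

P_cr ≈ 6790 kN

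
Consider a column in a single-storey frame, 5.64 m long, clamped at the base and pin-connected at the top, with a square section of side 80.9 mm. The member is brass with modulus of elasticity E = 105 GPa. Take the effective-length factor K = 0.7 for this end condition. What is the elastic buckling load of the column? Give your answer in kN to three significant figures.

P_cr ≈ 237 kN

I = a⁴/12 = 80.9⁴/12 = 3.570×10^6 mm⁴
I = 3.570×10^6 mm⁴ = 3.570×10^-6 m⁴
Effective length L_e = K·L = 0.7 × 5.64 = 3.948 m
P_cr = π²EI / L_e² = π² × 105×10⁹ × 3.570×10^-6 / 3.948² = 2.373×10^5 N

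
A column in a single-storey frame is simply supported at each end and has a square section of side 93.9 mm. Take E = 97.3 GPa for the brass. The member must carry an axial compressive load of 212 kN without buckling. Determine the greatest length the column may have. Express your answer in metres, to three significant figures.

I = a⁴/12 = 93.9⁴/12 = 6.479×10^6 mm⁴
I = 6.479×10^-6 m⁴
At the buckling limit P_cr = P = 2.120×10^5 N
From P_cr = π²EI/(K·L)²:  L = (1/K)·√(π²EI/P_cr) = (1/1)·√(π²×9.73×10^10×6.479×10^-6/2.120×10^5)
L = 5.42 m

L_max ≈ 5.42 m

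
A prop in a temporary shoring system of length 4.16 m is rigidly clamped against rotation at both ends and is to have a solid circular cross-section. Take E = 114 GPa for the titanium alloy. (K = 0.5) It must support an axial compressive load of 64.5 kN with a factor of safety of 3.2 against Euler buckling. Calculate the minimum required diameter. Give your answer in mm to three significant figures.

Required P_cr = n·P = 3.2 × 64.5 = 206.4 kN
L_e = K·L = 0.5 × 4.16 = 2.080 m
Required I = P_cr·L_e²/(π²E) = 2.064×10^5 × 2.080² / (π² × 1.14×10^11) = 7.937×10^-7 m⁴
I_req = 7.937×10^5 mm⁴
Solid circle: I = πd⁴/64  ⇒  d = (64I/π)^(1/4) = (64×7.937×10^5/π)^(1/4) = 63.4 mm

d ≈ 63.4 mm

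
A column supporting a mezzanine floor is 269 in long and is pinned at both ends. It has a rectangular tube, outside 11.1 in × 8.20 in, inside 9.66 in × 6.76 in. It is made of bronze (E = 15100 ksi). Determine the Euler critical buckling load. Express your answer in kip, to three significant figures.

P_cr ≈ 538 kip

Weak-axis I_min = (h_o·b_o³ − h_i·b_i³)/12 with b_o = 8.20, b_i = 6.760 in (shorter outer/inner sides).
I_min = (11.1×8.20³ − 9.660×6.760³)/12 = 261.3 in⁴
Effective length L_e = K·L = 1 × 269 = 269.0 in
P_cr = π²EI / L_e² = π² × 15100×10³ × 261.3 / 269.0² = 5.382×10^5 lb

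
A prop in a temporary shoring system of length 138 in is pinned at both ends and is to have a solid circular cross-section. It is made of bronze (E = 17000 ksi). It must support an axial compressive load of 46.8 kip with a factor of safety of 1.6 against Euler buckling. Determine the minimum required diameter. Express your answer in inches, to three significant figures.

d ≈ 3.63 in

Required P_cr = n·P = 1.6 × 46.8 = 74.88 kip
L_e = K·L = 1 × 138 = 138.0 in
Required I = P_cr·L_e²/(π²E) = 7.488×10^4 × 138.0² / (π² × 1.70×10^7) = 8.499 in⁴
Solid circle: I = πd⁴/64  ⇒  d = (64I/π)^(1/4) = (64×8.499/π)^(1/4) = 3.63 in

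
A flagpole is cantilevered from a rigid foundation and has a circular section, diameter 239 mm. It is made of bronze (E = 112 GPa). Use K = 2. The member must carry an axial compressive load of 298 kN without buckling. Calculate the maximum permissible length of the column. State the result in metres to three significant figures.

L_max ≈ 12.2 m

I = πd⁴/64 = π×239⁴/64 = 1.602×10^8 mm⁴
I = 1.602×10^-4 m⁴
At the buckling limit P_cr = P = 2.980×10^5 N
From P_cr = π²EI/(K·L)²:  L = (1/K)·√(π²EI/P_cr) = (1/2)·√(π²×1.12×10^11×1.602×10^-4/2.980×10^5)
L = 12.2 m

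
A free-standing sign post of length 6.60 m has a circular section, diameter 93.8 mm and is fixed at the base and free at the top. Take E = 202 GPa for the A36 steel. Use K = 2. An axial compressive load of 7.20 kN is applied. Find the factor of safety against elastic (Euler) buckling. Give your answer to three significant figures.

I = πd⁴/64 = π×93.8⁴/64 = 3.800×10^6 mm⁴
I = 3.800×10^6 mm⁴ = 3.800×10^-6 m⁴
Effective length L_e = K·L = 2 × 6.60 = 13.20 m
P_cr = π²EI / L_e² = π² × 202×10⁹ × 3.800×10^-6 / 13.20² = 4.348×10^4 N
Factor of safety n = P_cr / P = 43.479 / 7.20 = 6.04

n ≈ 6.04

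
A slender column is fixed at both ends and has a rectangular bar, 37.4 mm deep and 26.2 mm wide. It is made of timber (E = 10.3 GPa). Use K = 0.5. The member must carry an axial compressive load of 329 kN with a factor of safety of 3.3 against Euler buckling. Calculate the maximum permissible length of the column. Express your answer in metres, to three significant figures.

L_max ≈ 0.145 m

Buckling occurs about the weak axis: I_min = h·b³/12 with b = 26.2 mm (the shorter side).
I_min = 37.4×26.2³/12 = 5.605×10^4 mm⁴
I = 5.605×10^-8 m⁴
Required critical load P_cr = n·P = 3.3 × 329 = 1086 kN = 1.086×10^6 N
From P_cr = π²EI/(K·L)²:  L = (1/K)·√(π²EI/P_cr) = (1/0.5)·√(π²×1.03×10^10×5.605×10^-8/1.086×10^6)
L = 0.145 m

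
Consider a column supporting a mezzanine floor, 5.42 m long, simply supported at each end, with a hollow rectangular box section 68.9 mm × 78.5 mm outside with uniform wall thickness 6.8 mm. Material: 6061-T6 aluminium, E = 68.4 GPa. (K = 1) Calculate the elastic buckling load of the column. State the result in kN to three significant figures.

P_cr ≈ 28.2 kN

Inner dimensions: h_i = 78.5 − 2×6.8 = 64.90 mm, b_i = 68.9 − 2×6.8 = 55.30 mm
Weak-axis I_min = (h_o·b_o³ − h_i·b_i³)/12 with b_o = 68.9, b_i = 55.30 mm (shorter outer/inner sides).
I_min = (78.5×68.9³ − 64.90×55.30³)/12 = 1.225×10^6 mm⁴
I = 1.225×10^6 mm⁴ = 1.225×10^-6 m⁴
Effective length L_e = K·L = 1 × 5.42 = 5.420 m
P_cr = π²EI / L_e² = π² × 68.4×10⁹ × 1.225×10^-6 / 5.420² = 2.815×10^4 N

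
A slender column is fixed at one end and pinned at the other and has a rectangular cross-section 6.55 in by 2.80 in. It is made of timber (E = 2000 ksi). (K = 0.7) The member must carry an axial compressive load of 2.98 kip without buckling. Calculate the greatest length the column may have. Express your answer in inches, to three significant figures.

L_max ≈ 402 in

Buckling occurs about the weak axis: I_min = h·b³/12 with b = 2.80 in (the shorter side).
I_min = 6.55×2.80³/12 = 11.98 in⁴
At the buckling limit P_cr = P = 2.980×10^3 lb
From P_cr = π²EI/(K·L)²:  L = (1/K)·√(π²EI/P_cr) = (1/0.7)·√(π²×2.00×10^6×11.98/2.980×10^3)
L = 402 in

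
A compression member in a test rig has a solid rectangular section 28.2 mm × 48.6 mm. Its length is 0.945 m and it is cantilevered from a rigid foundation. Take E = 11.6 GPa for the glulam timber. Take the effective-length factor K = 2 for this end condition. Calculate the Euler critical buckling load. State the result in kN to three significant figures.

Buckling occurs about the weak axis: I_min = h·b³/12 with b = 28.2 mm (the shorter side).
I_min = 48.6×28.2³/12 = 9.082×10^4 mm⁴
I = 9.082×10^4 mm⁴ = 9.082×10^-8 m⁴
Effective length L_e = K·L = 2 × 0.945 = 1.890 m
P_cr = π²EI / L_e² = π² × 11.6×10⁹ × 9.082×10^-8 / 1.890² = 2.911×10^3 N

P_cr ≈ 2.91 kN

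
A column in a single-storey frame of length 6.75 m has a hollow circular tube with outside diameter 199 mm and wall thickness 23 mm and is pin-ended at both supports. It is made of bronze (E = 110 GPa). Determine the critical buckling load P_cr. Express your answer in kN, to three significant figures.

Inner diameter d_i = 199 − 2×23 = 153.0 mm
I = π(d_o⁴ − d_i⁴)/64 = π(199⁴ − 153.0⁴)/64 = 5.008×10^7 mm⁴
I = 5.008×10^7 mm⁴ = 5.008×10^-5 m⁴
Effective length L_e = K·L = 1 × 6.75 = 6.750 m
P_cr = π²EI / L_e² = π² × 110×10⁹ × 5.008×10^-5 / 6.750² = 1.193×10^6 N

P_cr ≈ 1190 kN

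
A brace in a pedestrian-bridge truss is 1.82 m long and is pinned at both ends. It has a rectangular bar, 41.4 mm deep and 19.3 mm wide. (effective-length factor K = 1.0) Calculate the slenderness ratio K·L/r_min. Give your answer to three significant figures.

For a rectangle r_min = b/√12 = 19.3/√12 = 5.571 mm
L_e = K·L = 1 × 1.82 m = 1.820 m = 1820.0 mm
λ = L_e / r_min = 1820.0 / 5.571 = 327

λ ≈ 327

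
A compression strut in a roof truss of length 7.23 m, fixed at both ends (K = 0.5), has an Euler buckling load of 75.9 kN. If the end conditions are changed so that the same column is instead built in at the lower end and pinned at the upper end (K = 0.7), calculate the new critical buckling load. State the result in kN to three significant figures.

P_cr ≈ 38.7 kN

P_cr ∝ 1/K², so P_cr,new = P_cr,old × (K_old/K_new)² = 75.9 × (0.5/0.7)²
= 75.9 × 0.5102 = 38.7 kN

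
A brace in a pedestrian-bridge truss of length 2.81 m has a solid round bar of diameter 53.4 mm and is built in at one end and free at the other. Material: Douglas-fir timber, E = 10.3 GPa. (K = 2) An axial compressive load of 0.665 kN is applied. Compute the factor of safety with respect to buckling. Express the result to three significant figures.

n ≈ 1.93

I = πd⁴/64 = π×53.4⁴/64 = 3.991×10^5 mm⁴
I = 3.991×10^5 mm⁴ = 3.991×10^-7 m⁴
Effective length L_e = K·L = 2 × 2.81 = 5.620 m
P_cr = π²EI / L_e² = π² × 10.3×10⁹ × 3.991×10^-7 / 5.620² = 1.285×10^3 N
Factor of safety n = P_cr / P = 1.2847 / 0.665 = 1.93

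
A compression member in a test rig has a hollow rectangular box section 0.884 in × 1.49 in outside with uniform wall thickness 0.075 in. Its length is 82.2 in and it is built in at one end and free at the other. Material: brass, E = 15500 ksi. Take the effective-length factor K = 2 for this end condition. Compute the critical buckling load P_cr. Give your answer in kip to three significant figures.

Inner dimensions: h_i = 1.49 − 2×0.075 = 1.340 in, b_i = 0.884 − 2×0.075 = 0.7340 in
Weak-axis I_min = (h_o·b_o³ − h_i·b_i³)/12 with b_o = 0.884, b_i = 0.7340 in (shorter outer/inner sides).
I_min = (1.49×0.884³ − 1.340×0.7340³)/12 = 4.162×10^-2 in⁴
Effective length L_e = K·L = 2 × 82.2 = 164.4 in
P_cr = π²EI / L_e² = π² × 15500×10³ × 4.162×10^-2 / 164.4² = 235.6 lb

P_cr ≈ 0.236 kip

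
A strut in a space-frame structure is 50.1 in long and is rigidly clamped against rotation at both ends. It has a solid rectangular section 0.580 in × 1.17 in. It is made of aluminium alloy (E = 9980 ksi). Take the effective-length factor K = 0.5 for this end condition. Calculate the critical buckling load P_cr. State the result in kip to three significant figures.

Buckling occurs about the weak axis: I_min = h·b³/12 with b = 0.580 in (the shorter side).
I_min = 1.17×0.580³/12 = 1.902×10^-2 in⁴
Effective length L_e = K·L = 0.5 × 50.1 = 25.05 in
P_cr = π²EI / L_e² = π² × 9980×10³ × 1.902×10^-2 / 25.05² = 2.986×10^3 lb

P_cr ≈ 2.99 kip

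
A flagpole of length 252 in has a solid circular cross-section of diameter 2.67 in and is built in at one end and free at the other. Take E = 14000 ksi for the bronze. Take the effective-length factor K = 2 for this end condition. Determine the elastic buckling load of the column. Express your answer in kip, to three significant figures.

I = πd⁴/64 = π×2.67⁴/64 = 2.495 in⁴
Effective length L_e = K·L = 2 × 252 = 504.0 in
P_cr = π²EI / L_e² = π² × 14000×10³ × 2.495 / 504.0² = 1.357×10^3 lb

P_cr ≈ 1.36 kip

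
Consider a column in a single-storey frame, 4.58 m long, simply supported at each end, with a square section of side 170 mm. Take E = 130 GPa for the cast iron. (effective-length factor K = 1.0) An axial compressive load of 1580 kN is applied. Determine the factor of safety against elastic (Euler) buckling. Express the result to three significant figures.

n ≈ 2.69

I = a⁴/12 = 170⁴/12 = 6.960×10^7 mm⁴
I = 6.960×10^7 mm⁴ = 6.960×10^-5 m⁴
Effective length L_e = K·L = 1 × 4.58 = 4.580 m
P_cr = π²EI / L_e² = π² × 130×10⁹ × 6.960×10^-5 / 4.580² = 4.257×10^6 N
Factor of safety n = P_cr / P = 4257.2 / 1580 = 2.69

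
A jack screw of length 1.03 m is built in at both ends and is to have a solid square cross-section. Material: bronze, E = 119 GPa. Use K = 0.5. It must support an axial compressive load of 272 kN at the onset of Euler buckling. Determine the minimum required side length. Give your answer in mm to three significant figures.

L_e = K·L = 0.5 × 1.03 = 0.5150 m
Required I = P_cr·L_e²/(π²E) = 2.720×10^5 × 0.5150² / (π² × 1.19×10^11) = 6.142×10^-8 m⁴
I_req = 6.142×10^4 mm⁴
Solid square: I = a⁴/12  ⇒  a = (12I)^(1/4) = (12×6.142×10^4)^(1/4) = 29.3 mm

a ≈ 29.3 mm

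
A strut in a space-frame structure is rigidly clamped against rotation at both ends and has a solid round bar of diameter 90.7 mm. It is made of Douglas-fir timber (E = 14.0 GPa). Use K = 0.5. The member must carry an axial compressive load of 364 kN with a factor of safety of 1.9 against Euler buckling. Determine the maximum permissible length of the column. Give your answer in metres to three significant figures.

L_max ≈ 1.63 m

I = πd⁴/64 = π×90.7⁴/64 = 3.322×10^6 mm⁴
I = 3.322×10^-6 m⁴
Required critical load P_cr = n·P = 1.9 × 364 = 691.6 kN = 6.916×10^5 N
From P_cr = π²EI/(K·L)²:  L = (1/K)·√(π²EI/P_cr) = (1/0.5)·√(π²×1.40×10^10×3.322×10^-6/6.916×10^5)
L = 1.63 m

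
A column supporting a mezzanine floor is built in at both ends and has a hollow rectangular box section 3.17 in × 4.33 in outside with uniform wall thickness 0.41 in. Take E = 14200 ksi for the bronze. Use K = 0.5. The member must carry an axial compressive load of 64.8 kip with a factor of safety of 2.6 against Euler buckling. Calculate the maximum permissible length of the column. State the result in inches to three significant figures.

Inner dimensions: h_i = 4.33 − 2×0.41 = 3.510 in, b_i = 3.17 − 2×0.41 = 2.350 in
Weak-axis I_min = (h_o·b_o³ − h_i·b_i³)/12 with b_o = 3.17, b_i = 2.350 in (shorter outer/inner sides).
I_min = (4.33×3.17³ − 3.510×2.350³)/12 = 7.698 in⁴
Required critical load P_cr = n·P = 2.6 × 64.8 = 168.5 kip = 1.685×10^5 lb
From P_cr = π²EI/(K·L)²:  L = (1/K)·√(π²EI/P_cr) = (1/0.5)·√(π²×1.42×10^7×7.698/1.685×10^5)
L = 160 in

L_max ≈ 160 in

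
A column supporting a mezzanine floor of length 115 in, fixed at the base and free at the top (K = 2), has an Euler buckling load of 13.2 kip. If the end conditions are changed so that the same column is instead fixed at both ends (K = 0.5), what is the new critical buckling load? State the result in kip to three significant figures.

P_cr ≈ 211 kip

P_cr ∝ 1/K², so P_cr,new = P_cr,old × (K_old/K_new)² = 13.2 × (2/0.5)²
= 13.2 × 16.00 = 211 kip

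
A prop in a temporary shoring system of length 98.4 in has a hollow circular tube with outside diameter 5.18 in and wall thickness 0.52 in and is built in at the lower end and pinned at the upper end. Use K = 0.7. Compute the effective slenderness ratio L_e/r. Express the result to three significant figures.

Inner diameter d_i = 5.18 − 2×0.52 = 4.140 in
I = π(d_o⁴ − d_i⁴)/64 = π(5.18⁴ − 4.140⁴)/64 = 20.92 in⁴
A = 7.613 in²;  r_min = √(I/A) = √(20.92/7.613) = 1.658 in
L_e = K·L = 0.7 × 98.4 = 68.88 in
λ = L_e / r_min = 68.880 / 1.658 = 41.5

λ ≈ 41.5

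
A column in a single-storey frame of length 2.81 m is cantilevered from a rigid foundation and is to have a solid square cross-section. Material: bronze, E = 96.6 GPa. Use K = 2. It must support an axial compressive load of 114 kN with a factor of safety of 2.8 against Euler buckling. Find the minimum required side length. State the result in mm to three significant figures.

Required P_cr = n·P = 2.8 × 114 = 319.2 kN
L_e = K·L = 2 × 2.81 = 5.620 m
Required I = P_cr·L_e²/(π²E) = 3.192×10^5 × 5.620² / (π² × 9.66×10^10) = 1.057×10^-5 m⁴
I_req = 1.057×10^7 mm⁴
Solid square: I = a⁴/12  ⇒  a = (12I)^(1/4) = (12×1.057×10^7)^(1/4) = 106 mm

a ≈ 106 mm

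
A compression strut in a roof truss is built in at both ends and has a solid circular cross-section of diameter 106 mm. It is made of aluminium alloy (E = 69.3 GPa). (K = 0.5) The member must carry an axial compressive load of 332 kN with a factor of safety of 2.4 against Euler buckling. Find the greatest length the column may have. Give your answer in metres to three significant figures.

L_max ≈ 4.61 m

I = πd⁴/64 = π×106⁴/64 = 6.197×10^6 mm⁴
I = 6.197×10^-6 m⁴
Required critical load P_cr = n·P = 2.4 × 332 = 796.8 kN = 7.968×10^5 N
From P_cr = π²EI/(K·L)²:  L = (1/K)·√(π²EI/P_cr) = (1/0.5)·√(π²×6.93×10^10×6.197×10^-6/7.968×10^5)
L = 4.61 m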